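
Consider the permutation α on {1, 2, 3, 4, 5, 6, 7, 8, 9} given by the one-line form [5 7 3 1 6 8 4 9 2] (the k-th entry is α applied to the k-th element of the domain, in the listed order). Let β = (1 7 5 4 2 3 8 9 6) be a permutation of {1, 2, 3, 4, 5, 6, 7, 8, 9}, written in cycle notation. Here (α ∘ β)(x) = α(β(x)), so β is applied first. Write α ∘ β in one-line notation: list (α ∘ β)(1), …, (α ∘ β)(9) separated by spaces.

(α ∘ β)(x) = α(β(x)). Computing each image: α(β(1)) = α(7) = 4, α(β(2)) = α(3) = 3, α(β(3)) = α(8) = 9, α(β(4)) = α(2) = 7, α(β(5)) = α(4) = 1, α(β(6)) = α(1) = 5, α(β(7)) = α(5) = 6, α(β(8)) = α(9) = 2, α(β(9)) = α(6) = 8.
Hence α ∘ β = [4 3 9 7 1 5 6 2 8].

4 3 9 7 1 5 6 2 8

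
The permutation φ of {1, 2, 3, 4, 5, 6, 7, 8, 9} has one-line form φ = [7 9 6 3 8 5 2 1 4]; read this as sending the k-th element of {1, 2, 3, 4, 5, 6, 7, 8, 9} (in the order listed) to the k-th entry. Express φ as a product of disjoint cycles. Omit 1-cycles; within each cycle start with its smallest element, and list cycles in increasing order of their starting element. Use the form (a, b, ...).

Iterating φ from 1 gives 1 → 7 → 2 → 9 → 4 → 3 → 6 → 5 → 8 → 1; that is the 9-cycle (1, 7, 2, 9, 4, 3, 6, 5, 8).
Continuing from each remaining unvisited element yields (1, 7, 2, 9, 4, 3, 6, 5, 8).

(1, 7, 2, 9, 4, 3, 6, 5, 8)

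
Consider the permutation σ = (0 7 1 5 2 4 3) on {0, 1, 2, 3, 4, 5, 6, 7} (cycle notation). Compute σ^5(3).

2

3 lies in the 7-cycle (0 7 1 5 2 4 3).
Advancing 5 steps from 3: 3 → 0 → 7 → 1 → 5 → 2.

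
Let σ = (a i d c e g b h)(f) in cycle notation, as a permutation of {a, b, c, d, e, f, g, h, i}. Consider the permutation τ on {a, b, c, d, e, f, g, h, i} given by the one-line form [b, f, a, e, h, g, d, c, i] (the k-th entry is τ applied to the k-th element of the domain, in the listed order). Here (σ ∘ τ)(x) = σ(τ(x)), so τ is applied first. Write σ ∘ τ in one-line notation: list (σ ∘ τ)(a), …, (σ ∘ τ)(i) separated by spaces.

h f i g a b c e d

(σ ∘ τ)(x) = σ(τ(x)). Computing each image: σ(τ(a)) = σ(b) = h, σ(τ(b)) = σ(f) = f, σ(τ(c)) = σ(a) = i, σ(τ(d)) = σ(e) = g, σ(τ(e)) = σ(h) = a, σ(τ(f)) = σ(g) = b, σ(τ(g)) = σ(d) = c, σ(τ(h)) = σ(c) = e, σ(τ(i)) = σ(i) = d.
Hence σ ∘ τ = [h f i g a b c e d].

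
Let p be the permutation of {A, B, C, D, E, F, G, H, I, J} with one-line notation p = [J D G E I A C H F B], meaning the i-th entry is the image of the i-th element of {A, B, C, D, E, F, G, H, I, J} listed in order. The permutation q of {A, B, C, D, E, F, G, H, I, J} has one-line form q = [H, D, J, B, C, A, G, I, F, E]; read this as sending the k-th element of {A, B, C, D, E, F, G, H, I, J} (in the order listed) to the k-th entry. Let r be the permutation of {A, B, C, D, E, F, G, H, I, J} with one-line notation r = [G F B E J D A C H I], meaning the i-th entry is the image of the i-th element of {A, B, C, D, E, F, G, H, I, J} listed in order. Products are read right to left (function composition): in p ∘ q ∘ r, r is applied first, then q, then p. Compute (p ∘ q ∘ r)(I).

F

Chase I: r(I) = H; q(H) = I; p(I) = F. Hence (p ∘ q ∘ r)(I) = F.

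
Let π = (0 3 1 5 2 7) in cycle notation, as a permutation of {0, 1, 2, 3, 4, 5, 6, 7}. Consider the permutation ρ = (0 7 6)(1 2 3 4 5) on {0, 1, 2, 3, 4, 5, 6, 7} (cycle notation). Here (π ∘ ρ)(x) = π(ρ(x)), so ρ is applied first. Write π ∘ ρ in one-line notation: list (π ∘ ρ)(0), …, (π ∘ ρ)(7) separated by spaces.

(π ∘ ρ)(x) = π(ρ(x)). Computing each image: π(ρ(0)) = π(7) = 0, π(ρ(1)) = π(2) = 7, π(ρ(2)) = π(3) = 1, π(ρ(3)) = π(4) = 4, π(ρ(4)) = π(5) = 2, π(ρ(5)) = π(1) = 5, π(ρ(6)) = π(0) = 3, π(ρ(7)) = π(6) = 6.
Hence π ∘ ρ = [0 7 1 4 2 5 3 6].

0 7 1 4 2 5 3 6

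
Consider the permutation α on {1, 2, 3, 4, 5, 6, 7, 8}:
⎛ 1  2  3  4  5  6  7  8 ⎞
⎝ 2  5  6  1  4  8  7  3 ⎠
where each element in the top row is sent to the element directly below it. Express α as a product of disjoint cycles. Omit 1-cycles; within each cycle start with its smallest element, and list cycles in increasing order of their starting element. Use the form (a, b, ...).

From 1: 1 → 2 → 5 → 4 → 1, closing the cycle (1, 2, 5, 4).
Continuing from each remaining unvisited element yields (1, 2, 5, 4)(3, 6, 8).

(1, 2, 5, 4)(3, 6, 8)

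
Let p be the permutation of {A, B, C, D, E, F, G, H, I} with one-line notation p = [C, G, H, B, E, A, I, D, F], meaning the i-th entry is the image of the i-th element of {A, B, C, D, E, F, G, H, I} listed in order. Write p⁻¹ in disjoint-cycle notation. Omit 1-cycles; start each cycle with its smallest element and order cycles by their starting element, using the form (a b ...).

(A F I G B D H C)

First write p in disjoint cycles: (A C H D B G I F).
The inverse reverses every cycle; in canonical form, p⁻¹ = (A F I G B D H C).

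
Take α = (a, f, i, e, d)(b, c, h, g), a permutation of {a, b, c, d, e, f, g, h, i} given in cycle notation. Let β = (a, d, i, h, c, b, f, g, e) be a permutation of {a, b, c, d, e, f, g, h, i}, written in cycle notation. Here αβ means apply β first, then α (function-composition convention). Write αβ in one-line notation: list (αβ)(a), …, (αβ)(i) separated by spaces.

For each element, apply β then α: a → d → a; b → f → i; c → b → c; d → i → e; e → a → f; f → g → b; g → e → d; h → c → h; i → h → g.
So αβ in one-line form is a i c e f b d h g.

a i c e f b d h g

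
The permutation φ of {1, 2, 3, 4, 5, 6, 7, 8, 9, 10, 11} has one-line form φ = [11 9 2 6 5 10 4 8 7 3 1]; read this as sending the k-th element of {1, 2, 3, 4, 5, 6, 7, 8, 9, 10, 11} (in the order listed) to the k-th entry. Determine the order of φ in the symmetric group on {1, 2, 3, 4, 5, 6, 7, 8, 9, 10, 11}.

14

Writing φ as disjoint cycles, the cycle lengths are 7, 2, 1, 1.
The order of φ is the least common multiple of its cycle lengths: lcm(7, 2) = 14.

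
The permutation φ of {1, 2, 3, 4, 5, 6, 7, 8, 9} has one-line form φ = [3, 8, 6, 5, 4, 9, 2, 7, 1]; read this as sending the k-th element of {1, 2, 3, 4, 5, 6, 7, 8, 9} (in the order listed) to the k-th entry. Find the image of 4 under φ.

5

4 is element number 4 of the domain, and entry number 4 of the one-line form is 5, so φ(4) = 5.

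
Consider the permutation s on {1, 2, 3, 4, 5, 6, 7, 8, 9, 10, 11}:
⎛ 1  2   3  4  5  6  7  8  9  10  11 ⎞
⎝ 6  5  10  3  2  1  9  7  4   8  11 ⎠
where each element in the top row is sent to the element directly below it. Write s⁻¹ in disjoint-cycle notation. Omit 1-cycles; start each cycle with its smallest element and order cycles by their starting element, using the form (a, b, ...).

(1, 6)(2, 5)(3, 4, 9, 7, 8, 10)

The cycle decomposition of s is (1, 6)(2, 5)(3, 10, 8, 7, 9, 4).
The inverse reverses every cycle; in canonical form, s⁻¹ = (1, 6)(2, 5)(3, 4, 9, 7, 8, 10).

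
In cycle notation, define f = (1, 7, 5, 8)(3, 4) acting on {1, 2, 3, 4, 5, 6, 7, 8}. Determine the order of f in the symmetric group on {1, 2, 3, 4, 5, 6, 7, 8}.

4

The cycle type of f is (4, 2, 1, 1).
The order of f is the least common multiple of its cycle lengths: lcm(4, 2) = 4.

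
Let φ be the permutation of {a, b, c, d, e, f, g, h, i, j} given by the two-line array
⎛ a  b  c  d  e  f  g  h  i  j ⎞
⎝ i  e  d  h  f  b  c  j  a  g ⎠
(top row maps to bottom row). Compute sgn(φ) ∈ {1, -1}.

-1

In disjoint-cycle form the cycle lengths are 5, 3, 2.
A cycle of length ℓ contributes ℓ−1 transpositions, so φ is a product of 4 + 2 + 1 = 7 transpositions — odd.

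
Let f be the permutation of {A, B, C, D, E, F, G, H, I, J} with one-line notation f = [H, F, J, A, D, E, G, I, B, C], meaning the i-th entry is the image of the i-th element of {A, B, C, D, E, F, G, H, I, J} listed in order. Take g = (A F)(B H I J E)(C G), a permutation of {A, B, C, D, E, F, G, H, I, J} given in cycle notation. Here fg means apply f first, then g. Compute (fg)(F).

f(F) = E, then g(E) = B; composing gives (fg)(F) = B.

B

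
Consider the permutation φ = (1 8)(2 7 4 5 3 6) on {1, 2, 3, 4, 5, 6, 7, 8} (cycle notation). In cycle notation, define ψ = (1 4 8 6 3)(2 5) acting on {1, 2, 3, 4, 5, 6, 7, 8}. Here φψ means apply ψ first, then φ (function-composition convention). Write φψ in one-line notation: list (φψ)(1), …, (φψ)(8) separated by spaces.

5 3 8 1 7 6 4 2

(φψ)(x) = φ(ψ(x)). Computing each image: φ(ψ(1)) = φ(4) = 5, φ(ψ(2)) = φ(5) = 3, φ(ψ(3)) = φ(1) = 8, φ(ψ(4)) = φ(8) = 1, φ(ψ(5)) = φ(2) = 7, φ(ψ(6)) = φ(3) = 6, φ(ψ(7)) = φ(7) = 4, φ(ψ(8)) = φ(6) = 2.
Hence φψ = [5 3 8 1 7 6 4 2].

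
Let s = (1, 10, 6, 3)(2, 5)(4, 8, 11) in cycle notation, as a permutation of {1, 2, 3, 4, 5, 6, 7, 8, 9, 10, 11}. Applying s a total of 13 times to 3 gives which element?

1

3 lies in the 4-cycle (1, 10, 6, 3).
Since the cycle has length 4, s^13 acts on it the same as s^1 (13 mod 4 = 1).
Advancing 1 step from 3: 3 → 1.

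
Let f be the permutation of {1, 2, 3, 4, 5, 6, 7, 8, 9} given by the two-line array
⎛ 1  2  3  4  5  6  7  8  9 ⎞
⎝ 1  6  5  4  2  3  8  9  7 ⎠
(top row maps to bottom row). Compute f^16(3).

Tracing 3 → 5 → … returns to 3 after 4 steps, so 3 lies in a 4-cycle (2, 6, 3, 5).
Since the cycle has length 4, f^16 acts on it the same as f^0 (16 mod 4 = 0).
So f^16(3) = 3.

3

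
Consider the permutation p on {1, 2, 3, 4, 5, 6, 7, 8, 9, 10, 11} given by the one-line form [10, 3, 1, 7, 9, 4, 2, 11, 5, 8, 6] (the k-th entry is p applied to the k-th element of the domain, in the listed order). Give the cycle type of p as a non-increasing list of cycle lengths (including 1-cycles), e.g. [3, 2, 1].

The disjoint cycles are (1 10 8 11 6 4 7 2 3)(5 9), with lengths 9, 2 in non-increasing order.

[9, 2]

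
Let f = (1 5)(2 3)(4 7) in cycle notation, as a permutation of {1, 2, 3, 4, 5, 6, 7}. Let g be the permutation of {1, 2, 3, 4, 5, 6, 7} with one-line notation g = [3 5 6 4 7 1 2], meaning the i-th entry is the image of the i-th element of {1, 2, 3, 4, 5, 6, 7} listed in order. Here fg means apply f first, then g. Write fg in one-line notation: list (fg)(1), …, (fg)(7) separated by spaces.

7 6 5 2 3 1 4

(fg)(x) = g(f(x)). Computing each image: g(f(1)) = g(5) = 7, g(f(2)) = g(3) = 6, g(f(3)) = g(2) = 5, g(f(4)) = g(7) = 2, g(f(5)) = g(1) = 3, g(f(6)) = g(6) = 1, g(f(7)) = g(4) = 4.
Hence fg = [7 6 5 2 3 1 4].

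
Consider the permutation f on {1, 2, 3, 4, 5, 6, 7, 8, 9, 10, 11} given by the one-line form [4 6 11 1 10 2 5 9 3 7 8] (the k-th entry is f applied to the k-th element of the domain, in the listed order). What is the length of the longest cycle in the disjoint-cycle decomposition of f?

4

Decomposing into disjoint cycles gives (1, 4)(2, 6)(3, 11, 8, 9)(5, 10, 7); the longest has length 4.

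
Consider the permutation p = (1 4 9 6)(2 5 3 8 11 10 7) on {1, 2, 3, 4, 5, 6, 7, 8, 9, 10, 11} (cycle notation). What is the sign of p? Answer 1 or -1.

The cycle lengths are 7, 4.
A cycle of length ℓ contributes ℓ−1 transpositions, so p is a product of 6 + 3 = 9 transpositions — odd.

-1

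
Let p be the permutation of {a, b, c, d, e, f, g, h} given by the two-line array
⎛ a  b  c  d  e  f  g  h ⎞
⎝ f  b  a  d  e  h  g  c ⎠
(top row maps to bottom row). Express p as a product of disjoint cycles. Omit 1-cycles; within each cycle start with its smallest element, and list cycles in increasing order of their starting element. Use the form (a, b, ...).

(a, f, h, c)

Iterating p from a gives a → f → h → c → a; that is the 4-cycle (a, f, h, c).
Repeating from the next unused element and collecting all non-trivial cycles gives (a, f, h, c).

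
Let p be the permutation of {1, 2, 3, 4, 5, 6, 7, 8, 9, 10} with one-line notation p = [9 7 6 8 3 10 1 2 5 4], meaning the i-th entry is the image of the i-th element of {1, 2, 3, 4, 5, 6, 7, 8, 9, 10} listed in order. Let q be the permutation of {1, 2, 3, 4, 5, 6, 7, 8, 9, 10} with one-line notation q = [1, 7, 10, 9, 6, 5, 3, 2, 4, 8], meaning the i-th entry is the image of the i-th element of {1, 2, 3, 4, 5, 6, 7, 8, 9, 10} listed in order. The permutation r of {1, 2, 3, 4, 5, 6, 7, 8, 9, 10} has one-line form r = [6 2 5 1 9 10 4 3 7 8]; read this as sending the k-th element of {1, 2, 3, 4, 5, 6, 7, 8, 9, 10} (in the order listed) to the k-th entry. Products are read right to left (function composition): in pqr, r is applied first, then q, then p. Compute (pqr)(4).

9

Chase 4: r(4) = 1; q(1) = 1; p(1) = 9. Hence (pqr)(4) = 9.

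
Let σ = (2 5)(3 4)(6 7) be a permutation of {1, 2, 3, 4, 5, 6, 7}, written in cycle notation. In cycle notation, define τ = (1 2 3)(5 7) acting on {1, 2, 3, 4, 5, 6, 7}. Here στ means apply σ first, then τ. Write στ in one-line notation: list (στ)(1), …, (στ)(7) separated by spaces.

Chase each element through σ then τ: 1 → 1 → 2; 2 → 5 → 7; 3 → 4 → 4; 4 → 3 → 1; 5 → 2 → 3; 6 → 7 → 5; 7 → 6 → 6.
Collecting the images, στ = [2 7 4 1 3 5 6].

2 7 4 1 3 5 6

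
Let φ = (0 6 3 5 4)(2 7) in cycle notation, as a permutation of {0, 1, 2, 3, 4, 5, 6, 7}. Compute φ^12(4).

4 lies in the 5-cycle (0 6 3 5 4).
Since the cycle has length 5, φ^12 acts on it the same as φ^2 (12 mod 5 = 2).
Advancing 2 steps from 4: 4 → 0 → 6.

6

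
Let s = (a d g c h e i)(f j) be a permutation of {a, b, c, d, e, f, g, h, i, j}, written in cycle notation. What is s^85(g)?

g lies in the 7-cycle (a d g c h e i).
Since the cycle has length 7, s^85 acts on it the same as s^1 (85 mod 7 = 1).
Stepping 1 place around the cycle: g → c.

c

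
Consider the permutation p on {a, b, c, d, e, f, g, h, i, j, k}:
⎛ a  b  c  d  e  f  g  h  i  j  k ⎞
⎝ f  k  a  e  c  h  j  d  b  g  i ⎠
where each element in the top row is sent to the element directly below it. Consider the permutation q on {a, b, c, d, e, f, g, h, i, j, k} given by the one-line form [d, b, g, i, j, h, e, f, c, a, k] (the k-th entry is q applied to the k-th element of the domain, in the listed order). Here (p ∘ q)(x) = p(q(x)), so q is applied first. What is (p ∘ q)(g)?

c

First apply q: q(g) = e, then p(e) = c. Thus (p ∘ q)(g) = c.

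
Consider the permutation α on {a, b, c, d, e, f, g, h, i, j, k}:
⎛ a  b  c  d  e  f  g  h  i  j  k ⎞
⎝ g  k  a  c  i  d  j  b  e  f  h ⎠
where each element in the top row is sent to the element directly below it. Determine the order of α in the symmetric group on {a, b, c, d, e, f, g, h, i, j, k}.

The disjoint-cycle form of α has cycle lengths 6, 3, 2.
The order is lcm(6, 3, 2) = 6.

6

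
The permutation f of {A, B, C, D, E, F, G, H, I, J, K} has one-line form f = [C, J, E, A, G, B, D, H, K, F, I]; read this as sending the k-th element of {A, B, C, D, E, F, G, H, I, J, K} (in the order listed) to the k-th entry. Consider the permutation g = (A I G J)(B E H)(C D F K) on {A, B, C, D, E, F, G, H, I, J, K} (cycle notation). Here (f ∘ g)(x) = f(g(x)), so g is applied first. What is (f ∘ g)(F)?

(f ∘ g)(F) = f(g(F)). g(F) = K, then f(K) = I. So (f ∘ g)(F) = I.

I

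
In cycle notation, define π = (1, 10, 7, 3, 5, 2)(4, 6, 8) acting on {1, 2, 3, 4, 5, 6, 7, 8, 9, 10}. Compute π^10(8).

4

8 lies in the 3-cycle (4, 6, 8).
On a 3-cycle, π^3 is the identity, so π^10 = π^1 there (10 ≡ 1 mod 3).
Stepping 1 place around the cycle: 8 → 4.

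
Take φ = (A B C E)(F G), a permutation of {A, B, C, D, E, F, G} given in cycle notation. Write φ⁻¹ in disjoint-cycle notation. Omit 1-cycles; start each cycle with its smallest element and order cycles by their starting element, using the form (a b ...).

(A E C B)(F G)

If φ sends a → b within a cycle, φ⁻¹ sends b → a; equivalently, reverse each cycle.
After reversing and putting each cycle's least element first, φ⁻¹ = (A E C B)(F G).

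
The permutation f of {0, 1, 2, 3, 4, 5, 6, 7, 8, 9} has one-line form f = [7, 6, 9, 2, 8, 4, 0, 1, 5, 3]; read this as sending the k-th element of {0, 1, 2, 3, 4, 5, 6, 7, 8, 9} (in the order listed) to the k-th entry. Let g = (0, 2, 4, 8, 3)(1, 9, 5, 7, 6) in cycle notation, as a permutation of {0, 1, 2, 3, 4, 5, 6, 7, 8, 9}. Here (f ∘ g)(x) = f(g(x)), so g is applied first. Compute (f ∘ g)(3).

7

First apply g: g(3) = 0, then f(0) = 7. Thus (f ∘ g)(3) = 7.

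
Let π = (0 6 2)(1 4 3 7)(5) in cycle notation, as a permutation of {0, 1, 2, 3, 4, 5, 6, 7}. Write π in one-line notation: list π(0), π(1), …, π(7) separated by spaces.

6 4 0 7 3 5 2 1

Each element maps to the next entry in its cycle (wrapping to the front): 0→6, 1→4, 2→0, 3→7, 4→3, 5→5, 6→2, 7→1.
So the one-line form is 6 4 0 7 3 5 2 1.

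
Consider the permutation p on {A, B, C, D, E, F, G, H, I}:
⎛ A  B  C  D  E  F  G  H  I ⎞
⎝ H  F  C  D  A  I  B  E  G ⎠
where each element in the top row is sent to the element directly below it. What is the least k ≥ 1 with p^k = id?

12

Decomposing into disjoint cycles gives cycle lengths 4, 3, 1, 1.
The order of p is the least common multiple of its cycle lengths: lcm(4, 3) = 12.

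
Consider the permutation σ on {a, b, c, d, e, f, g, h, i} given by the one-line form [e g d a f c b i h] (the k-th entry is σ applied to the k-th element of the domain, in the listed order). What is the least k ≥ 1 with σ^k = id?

Writing σ as disjoint cycles, the cycle lengths are 5, 2, 2.
Since disjoint cycles commute, ord(σ) = lcm(5, 2, 2) = 10.

10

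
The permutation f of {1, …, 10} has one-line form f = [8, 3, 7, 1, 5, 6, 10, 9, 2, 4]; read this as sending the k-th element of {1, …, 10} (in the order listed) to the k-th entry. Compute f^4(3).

1

Tracing 3 → 7 → … returns to 3 after 8 steps, so 3 lies in an 8-cycle (1, 8, 9, 2, 3, 7, 10, 4).
Advancing 4 steps from 3: 3 → 7 → 10 → 4 → 1.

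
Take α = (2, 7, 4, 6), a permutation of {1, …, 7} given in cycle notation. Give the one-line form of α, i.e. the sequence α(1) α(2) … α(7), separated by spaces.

1 7 3 6 5 2 4

Reading each image from the cycles: 1↦1, 2↦7, 3↦3, 4↦6, 5↦5, 6↦2, 7↦4.
So the one-line form is 1 7 3 6 5 2 4.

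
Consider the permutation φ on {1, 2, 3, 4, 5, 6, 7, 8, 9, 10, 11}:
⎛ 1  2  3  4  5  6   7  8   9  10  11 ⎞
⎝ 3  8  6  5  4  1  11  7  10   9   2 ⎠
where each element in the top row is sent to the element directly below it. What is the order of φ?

12

Decomposing into disjoint cycles gives cycle lengths 4, 3, 2, 2.
Since disjoint cycles commute, ord(φ) = lcm(4, 3, 2, 2) = 12.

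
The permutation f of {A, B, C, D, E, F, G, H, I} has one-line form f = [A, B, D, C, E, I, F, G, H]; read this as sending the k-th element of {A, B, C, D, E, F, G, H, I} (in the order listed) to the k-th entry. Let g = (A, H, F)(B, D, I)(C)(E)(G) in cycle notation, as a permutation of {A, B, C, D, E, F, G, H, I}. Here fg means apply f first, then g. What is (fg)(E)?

f(E) = E, then g(E) = E; composing gives (fg)(E) = E.

E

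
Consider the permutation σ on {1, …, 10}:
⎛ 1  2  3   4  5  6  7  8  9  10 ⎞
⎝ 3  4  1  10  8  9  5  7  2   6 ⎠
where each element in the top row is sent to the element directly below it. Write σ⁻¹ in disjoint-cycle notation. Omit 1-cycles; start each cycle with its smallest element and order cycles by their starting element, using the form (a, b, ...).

The cycle decomposition of σ is (1, 3)(2, 4, 10, 6, 9)(5, 8, 7).
The inverse reverses every cycle; in canonical form, σ⁻¹ = (1, 3)(2, 9, 6, 10, 4)(5, 7, 8).

(1, 3)(2, 9, 6, 10, 4)(5, 7, 8)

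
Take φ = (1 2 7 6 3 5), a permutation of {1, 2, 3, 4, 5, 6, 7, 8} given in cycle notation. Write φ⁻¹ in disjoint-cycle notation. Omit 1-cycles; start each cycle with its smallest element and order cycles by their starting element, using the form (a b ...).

Inverting a permutation written in cycle notation just reverses the order within every cycle.
Reversing each cycle of φ and rotating so the smallest element leads gives (1 5 3 6 7 2).

(1 5 3 6 7 2)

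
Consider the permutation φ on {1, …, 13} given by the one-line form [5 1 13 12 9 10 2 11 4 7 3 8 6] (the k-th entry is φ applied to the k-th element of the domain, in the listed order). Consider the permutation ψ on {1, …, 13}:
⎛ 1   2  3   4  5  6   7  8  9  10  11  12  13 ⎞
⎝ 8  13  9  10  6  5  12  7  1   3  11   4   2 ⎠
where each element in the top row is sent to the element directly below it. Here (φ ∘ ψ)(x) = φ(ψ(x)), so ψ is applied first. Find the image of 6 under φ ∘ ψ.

9

ψ(6) = 5, then φ(5) = 9; composing gives (φ ∘ ψ)(6) = 9.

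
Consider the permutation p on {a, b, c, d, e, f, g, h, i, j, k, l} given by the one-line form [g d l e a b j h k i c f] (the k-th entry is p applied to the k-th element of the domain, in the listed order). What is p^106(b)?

Tracing b → d → … returns to b after 11 steps, so b lies in an 11-cycle (a, g, j, i, k, c, l, f, b, d, e).
Powers repeat with period 11 on this cycle, and 106 mod 11 = 7, so p^106(b) = p^7(b).
Advancing 7 steps from b: b → d → e → a → g → j → i → k.

k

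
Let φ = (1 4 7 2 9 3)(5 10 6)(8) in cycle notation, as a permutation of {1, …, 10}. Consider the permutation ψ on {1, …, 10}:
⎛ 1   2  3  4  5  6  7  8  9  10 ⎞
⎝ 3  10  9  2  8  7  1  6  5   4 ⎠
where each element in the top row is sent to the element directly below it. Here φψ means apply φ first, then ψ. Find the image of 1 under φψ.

2

(φψ)(1) = ψ(φ(1)). φ(1) = 4, then ψ(4) = 2. So (φψ)(1) = 2.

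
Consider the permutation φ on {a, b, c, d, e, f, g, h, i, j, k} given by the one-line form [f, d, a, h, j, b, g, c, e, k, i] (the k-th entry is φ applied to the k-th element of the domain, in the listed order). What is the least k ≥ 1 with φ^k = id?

12

The disjoint-cycle form of φ has cycle lengths 6, 4, 1.
The order of φ is the least common multiple of its cycle lengths: lcm(6, 4) = 12.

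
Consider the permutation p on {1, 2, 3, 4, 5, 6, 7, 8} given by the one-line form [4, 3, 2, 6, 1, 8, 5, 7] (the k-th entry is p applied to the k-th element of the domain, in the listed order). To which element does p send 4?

6

4 is element number 4 of the domain, and entry number 4 of the one-line form is 6, so p(4) = 6.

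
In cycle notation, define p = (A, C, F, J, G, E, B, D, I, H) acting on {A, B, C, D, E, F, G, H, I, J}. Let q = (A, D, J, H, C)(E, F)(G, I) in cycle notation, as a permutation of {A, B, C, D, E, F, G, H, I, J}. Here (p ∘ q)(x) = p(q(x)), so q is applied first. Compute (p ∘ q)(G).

(p ∘ q)(G) = p(q(G)). q(G) = I, then p(I) = H. So (p ∘ q)(G) = H.

H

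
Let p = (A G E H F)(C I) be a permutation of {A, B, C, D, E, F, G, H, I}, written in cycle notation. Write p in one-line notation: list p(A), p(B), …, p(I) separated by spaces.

Reading each image from the cycles: A↦G, B↦B, C↦I, D↦D, E↦H, F↦A, G↦E, H↦F, I↦C.
So the one-line form is G B I D H A E F C.

G B I D H A E F C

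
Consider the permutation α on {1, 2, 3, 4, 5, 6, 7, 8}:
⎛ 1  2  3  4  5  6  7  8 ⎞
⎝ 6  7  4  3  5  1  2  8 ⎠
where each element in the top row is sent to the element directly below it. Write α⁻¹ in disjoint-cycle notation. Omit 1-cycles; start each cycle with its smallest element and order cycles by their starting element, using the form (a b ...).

First write α in disjoint cycles: (1 6)(2 7)(3 4).
Reversing each cycle (and rotating so the smallest element leads) gives α⁻¹ = (1 6)(2 7)(3 4).

(1 6)(2 7)(3 4)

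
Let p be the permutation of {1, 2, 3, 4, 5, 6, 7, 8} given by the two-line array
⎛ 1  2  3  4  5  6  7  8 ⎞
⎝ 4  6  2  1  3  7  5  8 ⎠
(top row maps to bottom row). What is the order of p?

10

Decomposing into disjoint cycles gives cycle lengths 5, 2, 1.
Since disjoint cycles commute, ord(p) = lcm(5, 2) = 10.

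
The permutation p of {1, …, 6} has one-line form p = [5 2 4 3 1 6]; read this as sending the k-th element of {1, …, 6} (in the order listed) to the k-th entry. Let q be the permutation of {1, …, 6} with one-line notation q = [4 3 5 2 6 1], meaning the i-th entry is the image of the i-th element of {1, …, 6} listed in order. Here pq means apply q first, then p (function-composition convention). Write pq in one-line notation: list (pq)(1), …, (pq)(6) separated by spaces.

3 4 1 2 6 5

Chase each element through q then p: 1 → 4 → 3; 2 → 3 → 4; 3 → 5 → 1; 4 → 2 → 2; 5 → 6 → 6; 6 → 1 → 5.
So pq in one-line form is 3 4 1 2 6 5.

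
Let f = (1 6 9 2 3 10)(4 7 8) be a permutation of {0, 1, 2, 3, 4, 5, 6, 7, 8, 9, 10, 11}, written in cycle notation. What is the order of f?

6

The disjoint cycles have lengths 6, 3, 1, 1, 1.
The order of f is the least common multiple of its cycle lengths: lcm(6, 3) = 6.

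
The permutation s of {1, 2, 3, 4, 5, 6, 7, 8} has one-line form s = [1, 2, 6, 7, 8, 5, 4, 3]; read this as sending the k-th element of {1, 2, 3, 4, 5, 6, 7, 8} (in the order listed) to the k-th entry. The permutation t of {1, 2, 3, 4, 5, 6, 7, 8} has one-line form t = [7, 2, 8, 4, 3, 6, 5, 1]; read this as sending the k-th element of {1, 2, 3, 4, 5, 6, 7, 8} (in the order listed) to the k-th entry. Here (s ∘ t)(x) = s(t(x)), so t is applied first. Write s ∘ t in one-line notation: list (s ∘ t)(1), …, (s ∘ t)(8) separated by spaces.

4 2 3 7 6 5 8 1

For each element, apply t then s: 1 → 7 → 4; 2 → 2 → 2; 3 → 8 → 3; 4 → 4 → 7; 5 → 3 → 6; 6 → 6 → 5; 7 → 5 → 8; 8 → 1 → 1.
Collecting the images, s ∘ t = [4 2 3 7 6 5 8 1].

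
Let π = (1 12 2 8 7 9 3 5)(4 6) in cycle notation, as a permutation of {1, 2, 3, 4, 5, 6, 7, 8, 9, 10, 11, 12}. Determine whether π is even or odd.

even

The cycle lengths are 8, 2, 1, 1.
A cycle is odd iff its length is even; π has 2 even-length cycles, so sgn(π) = (−1)^2 and π is even.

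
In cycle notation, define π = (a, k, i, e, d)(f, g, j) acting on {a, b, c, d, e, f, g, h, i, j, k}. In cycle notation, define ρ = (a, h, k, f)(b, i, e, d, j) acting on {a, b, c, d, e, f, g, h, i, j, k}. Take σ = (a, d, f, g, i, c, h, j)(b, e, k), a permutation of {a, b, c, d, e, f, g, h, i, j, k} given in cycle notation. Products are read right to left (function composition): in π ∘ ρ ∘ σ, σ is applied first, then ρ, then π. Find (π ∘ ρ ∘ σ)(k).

(π ∘ ρ ∘ σ)(k) = π(ρ(σ(k))). σ(k) = b, then ρ(b) = i, then π(i) = e, so the result is e.

e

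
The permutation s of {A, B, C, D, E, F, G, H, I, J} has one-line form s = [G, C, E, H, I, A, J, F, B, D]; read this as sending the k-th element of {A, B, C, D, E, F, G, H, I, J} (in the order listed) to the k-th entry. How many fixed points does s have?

0

No element satisfies s(x) = x, so there are 0 fixed points.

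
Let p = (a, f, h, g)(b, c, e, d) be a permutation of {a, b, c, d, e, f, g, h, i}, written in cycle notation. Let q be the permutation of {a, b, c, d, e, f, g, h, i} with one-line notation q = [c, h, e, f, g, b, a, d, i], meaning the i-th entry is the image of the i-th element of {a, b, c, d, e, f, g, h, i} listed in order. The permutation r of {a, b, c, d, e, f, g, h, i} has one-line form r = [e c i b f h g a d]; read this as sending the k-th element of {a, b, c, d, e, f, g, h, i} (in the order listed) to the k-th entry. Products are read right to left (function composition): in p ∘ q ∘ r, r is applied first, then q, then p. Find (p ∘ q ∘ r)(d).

(p ∘ q ∘ r)(d) = p(q(r(d))). r(d) = b, then q(b) = h, then p(h) = g, so the result is g.

g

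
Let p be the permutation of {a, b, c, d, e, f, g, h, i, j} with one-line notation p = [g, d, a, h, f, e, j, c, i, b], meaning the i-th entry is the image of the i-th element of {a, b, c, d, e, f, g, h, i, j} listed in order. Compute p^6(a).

c

Tracing a → g → … returns to a after 7 steps, so a lies in a 7-cycle (a, g, j, b, d, h, c).
Advancing 6 steps from a: a → g → j → b → d → h → c.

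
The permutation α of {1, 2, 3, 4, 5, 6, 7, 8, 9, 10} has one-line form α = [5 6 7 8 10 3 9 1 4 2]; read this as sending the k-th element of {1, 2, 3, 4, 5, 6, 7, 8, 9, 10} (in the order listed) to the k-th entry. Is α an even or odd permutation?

In disjoint-cycle form the cycle lengths are 10.
A cycle of length ℓ contributes ℓ−1 transpositions, so α is a product of 9 transpositions — odd.

odd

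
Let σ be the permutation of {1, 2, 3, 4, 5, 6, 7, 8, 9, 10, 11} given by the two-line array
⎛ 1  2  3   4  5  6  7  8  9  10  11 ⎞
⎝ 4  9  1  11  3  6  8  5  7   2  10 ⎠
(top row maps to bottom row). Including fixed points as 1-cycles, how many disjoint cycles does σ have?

2

The cycle decomposition is (1 4 11 10 2 9 7 8 5 3)(6), which has 2 cycles (counting 1-cycles).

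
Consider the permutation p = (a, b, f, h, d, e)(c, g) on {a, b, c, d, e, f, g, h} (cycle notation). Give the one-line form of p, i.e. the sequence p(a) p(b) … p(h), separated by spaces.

Image by image: a↦b, b↦f, c↦g, d↦e, e↦a, f↦h, g↦c, h↦d.
Listing these in domain order gives b f g e a h c d.

b f g e a h c d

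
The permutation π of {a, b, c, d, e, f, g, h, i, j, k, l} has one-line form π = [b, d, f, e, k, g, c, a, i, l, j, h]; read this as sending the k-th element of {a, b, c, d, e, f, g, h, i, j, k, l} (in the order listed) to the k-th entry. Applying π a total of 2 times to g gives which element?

Tracing g → c → … returns to g after 3 steps, so g lies in a 3-cycle (c, f, g).
Advancing 2 steps from g: g → c → f.

f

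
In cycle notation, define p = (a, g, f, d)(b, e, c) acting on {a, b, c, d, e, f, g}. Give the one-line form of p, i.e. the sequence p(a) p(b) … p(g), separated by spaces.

g e b a c d f

Each element maps to the next entry in its cycle (wrapping to the front): a→g, b→e, c→b, d→a, e→c, f→d, g→f.
Listing these in domain order gives g e b a c d f.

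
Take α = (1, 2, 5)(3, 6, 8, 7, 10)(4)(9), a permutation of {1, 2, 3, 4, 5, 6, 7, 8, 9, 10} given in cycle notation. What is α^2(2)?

1

2 lies in the 3-cycle (1, 2, 5).
Stepping 2 places around the cycle: 2 → 5 → 1.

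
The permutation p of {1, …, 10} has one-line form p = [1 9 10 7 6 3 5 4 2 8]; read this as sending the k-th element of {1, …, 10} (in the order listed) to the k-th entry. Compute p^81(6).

Tracing 6 → 3 → … returns to 6 after 7 steps, so 6 lies in a 7-cycle (3 10 8 4 7 5 6).
Powers repeat with period 7 on this cycle, and 81 mod 7 = 4, so p^81(6) = p^4(6).
Stepping 4 places around the cycle: 6 → 3 → 10 → 8 → 4.

4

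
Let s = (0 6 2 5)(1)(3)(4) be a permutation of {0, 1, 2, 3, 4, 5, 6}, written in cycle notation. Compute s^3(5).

5 lies in the 4-cycle (0 6 2 5).
Stepping 3 places around the cycle: 5 → 0 → 6 → 2.

2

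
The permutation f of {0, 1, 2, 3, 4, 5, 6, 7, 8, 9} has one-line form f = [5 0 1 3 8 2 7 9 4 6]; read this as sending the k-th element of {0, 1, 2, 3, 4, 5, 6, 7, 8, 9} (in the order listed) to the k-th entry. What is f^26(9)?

Tracing 9 → 6 → … returns to 9 after 3 steps, so 9 lies in a 3-cycle (6, 7, 9).
Since the cycle has length 3, f^26 acts on it the same as f^2 (26 mod 3 = 2).
Advancing 2 steps from 9: 9 → 6 → 7.

7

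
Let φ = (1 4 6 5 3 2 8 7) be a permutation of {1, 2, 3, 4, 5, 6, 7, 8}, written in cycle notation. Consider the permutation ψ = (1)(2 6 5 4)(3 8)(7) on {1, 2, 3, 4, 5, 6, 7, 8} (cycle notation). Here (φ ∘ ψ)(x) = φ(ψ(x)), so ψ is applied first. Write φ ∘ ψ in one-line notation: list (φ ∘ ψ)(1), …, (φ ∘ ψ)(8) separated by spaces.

4 5 7 8 6 3 1 2

For each element, apply ψ then φ: 1 → 1 → 4; 2 → 6 → 5; 3 → 8 → 7; 4 → 2 → 8; 5 → 4 → 6; 6 → 5 → 3; 7 → 7 → 1; 8 → 3 → 2.
So φ ∘ ψ in one-line form is 4 5 7 8 6 3 1 2.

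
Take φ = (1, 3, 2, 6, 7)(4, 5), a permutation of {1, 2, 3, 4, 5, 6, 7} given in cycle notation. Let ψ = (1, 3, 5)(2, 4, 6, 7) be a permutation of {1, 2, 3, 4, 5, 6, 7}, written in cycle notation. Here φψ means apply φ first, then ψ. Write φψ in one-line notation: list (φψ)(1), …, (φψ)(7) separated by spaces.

For each element, apply φ then ψ: 1 → 3 → 5; 2 → 6 → 7; 3 → 2 → 4; 4 → 5 → 1; 5 → 4 → 6; 6 → 7 → 2; 7 → 1 → 3.
So φψ in one-line form is 5 7 4 1 6 2 3.

5 7 4 1 6 2 3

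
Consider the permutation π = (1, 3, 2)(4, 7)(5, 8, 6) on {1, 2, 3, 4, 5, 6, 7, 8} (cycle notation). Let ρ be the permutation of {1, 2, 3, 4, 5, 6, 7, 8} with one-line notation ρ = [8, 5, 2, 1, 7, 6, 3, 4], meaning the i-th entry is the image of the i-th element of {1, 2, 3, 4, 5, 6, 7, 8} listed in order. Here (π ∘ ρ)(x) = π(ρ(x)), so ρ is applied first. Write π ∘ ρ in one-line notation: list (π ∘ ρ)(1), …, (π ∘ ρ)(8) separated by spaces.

6 8 1 3 4 5 2 7

(π ∘ ρ)(x) = π(ρ(x)). Computing each image: π(ρ(1)) = π(8) = 6, π(ρ(2)) = π(5) = 8, π(ρ(3)) = π(2) = 1, π(ρ(4)) = π(1) = 3, π(ρ(5)) = π(7) = 4, π(ρ(6)) = π(6) = 5, π(ρ(7)) = π(3) = 2, π(ρ(8)) = π(4) = 7.
Hence π ∘ ρ = [6 8 1 3 4 5 2 7].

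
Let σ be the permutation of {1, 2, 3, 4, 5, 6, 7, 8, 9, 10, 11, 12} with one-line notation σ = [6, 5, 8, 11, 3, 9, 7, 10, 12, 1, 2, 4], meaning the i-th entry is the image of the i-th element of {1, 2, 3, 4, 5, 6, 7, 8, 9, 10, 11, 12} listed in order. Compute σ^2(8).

1

Tracing 8 → 10 → … returns to 8 after 11 steps, so 8 lies in an 11-cycle (1, 6, 9, 12, 4, 11, 2, 5, 3, 8, 10).
Stepping 2 places around the cycle: 8 → 10 → 1.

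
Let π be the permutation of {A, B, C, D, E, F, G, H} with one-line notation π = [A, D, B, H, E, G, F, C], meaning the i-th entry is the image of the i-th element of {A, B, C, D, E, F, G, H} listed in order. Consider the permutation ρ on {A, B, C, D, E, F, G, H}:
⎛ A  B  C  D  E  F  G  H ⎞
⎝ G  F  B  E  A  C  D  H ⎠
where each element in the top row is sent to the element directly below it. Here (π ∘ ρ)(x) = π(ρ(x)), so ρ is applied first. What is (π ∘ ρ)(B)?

ρ(B) = F, then π(F) = G; composing gives (π ∘ ρ)(B) = G.

G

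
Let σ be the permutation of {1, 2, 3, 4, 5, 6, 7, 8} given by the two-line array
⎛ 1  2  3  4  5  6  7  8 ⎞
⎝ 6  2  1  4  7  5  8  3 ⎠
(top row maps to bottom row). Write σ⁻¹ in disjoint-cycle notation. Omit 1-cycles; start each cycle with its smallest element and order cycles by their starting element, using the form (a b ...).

(1 3 8 7 5 6)

First write σ in disjoint cycles: (1 6 5 7 8 3).
The inverse reverses every cycle; in canonical form, σ⁻¹ = (1 3 8 7 5 6).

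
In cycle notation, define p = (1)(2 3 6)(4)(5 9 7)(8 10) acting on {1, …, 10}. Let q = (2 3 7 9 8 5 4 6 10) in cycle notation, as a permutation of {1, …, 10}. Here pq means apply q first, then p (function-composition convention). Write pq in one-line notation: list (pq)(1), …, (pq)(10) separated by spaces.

1 6 5 2 4 8 7 9 10 3

(pq)(x) = p(q(x)). Computing each image: p(q(1)) = p(1) = 1, p(q(2)) = p(3) = 6, p(q(3)) = p(7) = 5, p(q(4)) = p(6) = 2, p(q(5)) = p(4) = 4, p(q(6)) = p(10) = 8, p(q(7)) = p(9) = 7, p(q(8)) = p(5) = 9, p(q(9)) = p(8) = 10, p(q(10)) = p(2) = 3.
Hence pq = [1 6 5 2 4 8 7 9 10 3].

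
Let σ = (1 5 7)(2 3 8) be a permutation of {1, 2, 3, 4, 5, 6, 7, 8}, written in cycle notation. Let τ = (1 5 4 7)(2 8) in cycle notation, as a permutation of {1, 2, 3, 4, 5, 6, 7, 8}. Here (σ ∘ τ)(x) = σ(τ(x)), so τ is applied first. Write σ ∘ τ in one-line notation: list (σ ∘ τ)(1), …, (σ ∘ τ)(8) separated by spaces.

Chase each element through τ then σ: 1 → 5 → 7; 2 → 8 → 2; 3 → 3 → 8; 4 → 7 → 1; 5 → 4 → 4; 6 → 6 → 6; 7 → 1 → 5; 8 → 2 → 3.
So σ ∘ τ in one-line form is 7 2 8 1 4 6 5 3.

7 2 8 1 4 6 5 3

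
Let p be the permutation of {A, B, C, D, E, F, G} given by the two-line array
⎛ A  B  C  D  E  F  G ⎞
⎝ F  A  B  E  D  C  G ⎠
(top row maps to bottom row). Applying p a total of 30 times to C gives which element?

Tracing C → B → … returns to C after 4 steps, so C lies in a 4-cycle (A F C B).
Since the cycle has length 4, p^30 acts on it the same as p^2 (30 mod 4 = 2).
Stepping 2 places around the cycle: C → B → A.

A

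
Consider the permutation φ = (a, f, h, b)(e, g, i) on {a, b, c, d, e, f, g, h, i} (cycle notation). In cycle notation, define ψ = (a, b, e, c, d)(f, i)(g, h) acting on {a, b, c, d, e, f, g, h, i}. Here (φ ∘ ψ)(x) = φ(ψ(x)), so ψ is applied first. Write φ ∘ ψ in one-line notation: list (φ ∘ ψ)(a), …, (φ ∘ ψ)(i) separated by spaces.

a g d f c e b i h

For each element, apply ψ then φ: a → b → a; b → e → g; c → d → d; d → a → f; e → c → c; f → i → e; g → h → b; h → g → i; i → f → h.
Collecting the images, φ ∘ ψ = [a g d f c e b i h].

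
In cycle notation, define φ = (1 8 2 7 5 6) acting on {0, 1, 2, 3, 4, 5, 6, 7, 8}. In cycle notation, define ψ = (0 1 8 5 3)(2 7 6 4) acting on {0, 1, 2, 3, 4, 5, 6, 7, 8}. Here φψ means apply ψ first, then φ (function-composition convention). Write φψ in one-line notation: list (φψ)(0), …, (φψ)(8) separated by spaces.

For each element, apply ψ then φ: 0 → 1 → 8; 1 → 8 → 2; 2 → 7 → 5; 3 → 0 → 0; 4 → 2 → 7; 5 → 3 → 3; 6 → 4 → 4; 7 → 6 → 1; 8 → 5 → 6.
Collecting the images, φψ = [8 2 5 0 7 3 4 1 6].

8 2 5 0 7 3 4 1 6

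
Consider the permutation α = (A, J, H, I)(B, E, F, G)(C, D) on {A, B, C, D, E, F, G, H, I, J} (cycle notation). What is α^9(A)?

A lies in the 4-cycle (A, J, H, I).
Powers repeat with period 4 on this cycle, and 9 mod 4 = 1, so α^9(A) = α^1(A).
Advancing 1 step from A: A → J.

J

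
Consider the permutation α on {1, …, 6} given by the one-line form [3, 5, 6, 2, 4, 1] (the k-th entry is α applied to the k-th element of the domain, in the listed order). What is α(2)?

2 is element number 2 of the domain, and entry number 2 of the one-line form is 5, so α(2) = 5.

5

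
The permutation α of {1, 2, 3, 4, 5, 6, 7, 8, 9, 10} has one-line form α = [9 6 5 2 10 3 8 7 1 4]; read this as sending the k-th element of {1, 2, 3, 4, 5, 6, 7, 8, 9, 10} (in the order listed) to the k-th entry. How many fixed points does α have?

0

No element satisfies α(x) = x, so there are 0 fixed points.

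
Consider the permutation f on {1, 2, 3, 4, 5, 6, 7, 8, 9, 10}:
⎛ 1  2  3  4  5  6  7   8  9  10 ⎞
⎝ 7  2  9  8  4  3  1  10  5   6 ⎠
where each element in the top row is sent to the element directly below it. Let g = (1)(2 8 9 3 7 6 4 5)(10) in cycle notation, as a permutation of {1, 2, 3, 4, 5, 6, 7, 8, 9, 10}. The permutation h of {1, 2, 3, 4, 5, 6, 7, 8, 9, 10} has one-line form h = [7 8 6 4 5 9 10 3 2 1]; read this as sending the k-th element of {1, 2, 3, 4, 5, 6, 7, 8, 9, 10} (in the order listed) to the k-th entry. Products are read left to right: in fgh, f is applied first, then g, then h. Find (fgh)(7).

Apply the permutations in order: f(7) = 1, then g(1) = 1, then h(1) = 7. So (fgh)(7) = 7.

7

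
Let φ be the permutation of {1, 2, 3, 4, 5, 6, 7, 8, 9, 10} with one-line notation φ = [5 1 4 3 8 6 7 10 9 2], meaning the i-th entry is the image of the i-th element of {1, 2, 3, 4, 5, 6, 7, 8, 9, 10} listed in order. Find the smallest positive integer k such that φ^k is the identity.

10

Writing φ as disjoint cycles, the cycle lengths are 5, 2, 1, 1, 1.
The order of φ is the least common multiple of its cycle lengths: lcm(5, 2) = 10.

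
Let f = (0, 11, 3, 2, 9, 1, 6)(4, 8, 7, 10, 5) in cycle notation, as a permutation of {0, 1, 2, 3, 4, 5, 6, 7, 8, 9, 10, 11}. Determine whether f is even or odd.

The cycle lengths are 7, 5.
A cycle is odd iff its length is even; f has 0 even-length cycles, so sgn(f) = (−1)^0 and f is even.

even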